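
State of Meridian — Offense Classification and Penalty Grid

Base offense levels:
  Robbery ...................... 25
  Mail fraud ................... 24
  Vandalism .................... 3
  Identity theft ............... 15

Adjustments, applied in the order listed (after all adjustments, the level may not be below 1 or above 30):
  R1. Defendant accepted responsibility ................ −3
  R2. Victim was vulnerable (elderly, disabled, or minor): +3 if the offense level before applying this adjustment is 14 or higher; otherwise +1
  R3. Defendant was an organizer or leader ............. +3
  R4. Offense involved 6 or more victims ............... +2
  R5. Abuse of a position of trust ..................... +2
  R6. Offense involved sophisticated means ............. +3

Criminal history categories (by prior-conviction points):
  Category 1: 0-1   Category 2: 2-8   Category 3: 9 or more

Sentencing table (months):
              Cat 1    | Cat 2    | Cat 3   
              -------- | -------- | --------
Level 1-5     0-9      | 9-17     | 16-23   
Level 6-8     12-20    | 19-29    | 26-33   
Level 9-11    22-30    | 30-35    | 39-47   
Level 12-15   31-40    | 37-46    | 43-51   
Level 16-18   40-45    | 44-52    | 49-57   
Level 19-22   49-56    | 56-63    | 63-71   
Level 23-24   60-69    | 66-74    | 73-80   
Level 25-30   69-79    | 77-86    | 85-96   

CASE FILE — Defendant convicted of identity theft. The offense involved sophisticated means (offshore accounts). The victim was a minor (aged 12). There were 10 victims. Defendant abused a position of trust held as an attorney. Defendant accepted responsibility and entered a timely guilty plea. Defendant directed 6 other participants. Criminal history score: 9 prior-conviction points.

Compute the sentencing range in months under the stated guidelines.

73-80 months

Base offense level for identity theft: 15.
R1 applies: 15 − 3 = 12.
R2 applies (level before this adjustment is 12 < 14, so +1): 12 + 1 = 13.
R3 applies: 13 + 3 = 16.
R4 applies: 16 + 2 = 18.
R5 applies: 18 + 2 = 20.
R6 applies: 20 + 3 = 23.
Final offense level: 23.
Criminal history: 9 prior points → Category 3 (9+).
Level 23 falls in the 23-24 band.
Grid: Level 23-24 × Category 3 = 73-80 months.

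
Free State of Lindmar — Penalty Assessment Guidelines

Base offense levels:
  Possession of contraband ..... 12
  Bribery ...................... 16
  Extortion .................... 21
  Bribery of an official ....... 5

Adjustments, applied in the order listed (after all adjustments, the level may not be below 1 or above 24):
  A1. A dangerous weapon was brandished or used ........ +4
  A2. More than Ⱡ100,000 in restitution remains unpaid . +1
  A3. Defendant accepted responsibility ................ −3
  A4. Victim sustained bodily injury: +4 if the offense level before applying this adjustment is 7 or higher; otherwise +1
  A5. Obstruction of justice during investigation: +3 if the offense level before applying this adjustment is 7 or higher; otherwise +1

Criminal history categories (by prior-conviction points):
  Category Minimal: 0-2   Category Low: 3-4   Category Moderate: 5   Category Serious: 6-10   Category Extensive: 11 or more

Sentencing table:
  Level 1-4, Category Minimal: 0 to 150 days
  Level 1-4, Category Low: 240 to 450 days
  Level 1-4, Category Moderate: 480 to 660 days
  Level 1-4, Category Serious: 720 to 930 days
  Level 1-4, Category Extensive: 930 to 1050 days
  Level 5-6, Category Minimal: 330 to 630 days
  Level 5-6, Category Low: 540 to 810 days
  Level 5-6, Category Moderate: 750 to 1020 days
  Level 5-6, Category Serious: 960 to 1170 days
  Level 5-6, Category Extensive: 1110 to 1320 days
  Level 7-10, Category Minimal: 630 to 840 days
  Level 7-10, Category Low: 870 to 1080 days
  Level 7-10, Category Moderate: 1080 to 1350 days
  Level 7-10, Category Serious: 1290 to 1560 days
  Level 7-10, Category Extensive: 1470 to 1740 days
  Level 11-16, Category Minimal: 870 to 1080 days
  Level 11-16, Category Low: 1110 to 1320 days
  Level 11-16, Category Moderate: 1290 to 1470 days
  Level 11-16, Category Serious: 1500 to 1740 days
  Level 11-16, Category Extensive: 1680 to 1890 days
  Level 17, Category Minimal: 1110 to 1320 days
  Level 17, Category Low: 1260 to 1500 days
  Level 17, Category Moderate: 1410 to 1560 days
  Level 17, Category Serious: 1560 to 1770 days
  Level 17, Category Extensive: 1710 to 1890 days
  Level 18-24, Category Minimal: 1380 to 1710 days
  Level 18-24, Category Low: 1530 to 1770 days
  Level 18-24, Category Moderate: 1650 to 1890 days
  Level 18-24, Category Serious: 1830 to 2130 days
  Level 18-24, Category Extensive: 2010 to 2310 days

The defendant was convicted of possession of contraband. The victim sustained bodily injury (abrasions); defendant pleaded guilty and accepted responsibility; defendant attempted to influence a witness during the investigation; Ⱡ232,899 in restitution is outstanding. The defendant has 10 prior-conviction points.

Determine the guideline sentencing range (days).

Base offense level for possession of contraband: 12.
A2 applies: 12 + 1 = 13.
A3 applies: 13 − 3 = 10.
A4 applies (level before this adjustment is 10 ≥ 7, so +4): 10 + 4 = 14.
A5 applies (level before this adjustment is 14 ≥ 7, so +3): 14 + 3 = 17.
Final offense level: 17.
Criminal history: 10 prior points → Category Serious (6-10).
Level 17 falls in the 17 band.
Grid: Level 17 × Category Serious = 1560-1770 days.

1560-1770 days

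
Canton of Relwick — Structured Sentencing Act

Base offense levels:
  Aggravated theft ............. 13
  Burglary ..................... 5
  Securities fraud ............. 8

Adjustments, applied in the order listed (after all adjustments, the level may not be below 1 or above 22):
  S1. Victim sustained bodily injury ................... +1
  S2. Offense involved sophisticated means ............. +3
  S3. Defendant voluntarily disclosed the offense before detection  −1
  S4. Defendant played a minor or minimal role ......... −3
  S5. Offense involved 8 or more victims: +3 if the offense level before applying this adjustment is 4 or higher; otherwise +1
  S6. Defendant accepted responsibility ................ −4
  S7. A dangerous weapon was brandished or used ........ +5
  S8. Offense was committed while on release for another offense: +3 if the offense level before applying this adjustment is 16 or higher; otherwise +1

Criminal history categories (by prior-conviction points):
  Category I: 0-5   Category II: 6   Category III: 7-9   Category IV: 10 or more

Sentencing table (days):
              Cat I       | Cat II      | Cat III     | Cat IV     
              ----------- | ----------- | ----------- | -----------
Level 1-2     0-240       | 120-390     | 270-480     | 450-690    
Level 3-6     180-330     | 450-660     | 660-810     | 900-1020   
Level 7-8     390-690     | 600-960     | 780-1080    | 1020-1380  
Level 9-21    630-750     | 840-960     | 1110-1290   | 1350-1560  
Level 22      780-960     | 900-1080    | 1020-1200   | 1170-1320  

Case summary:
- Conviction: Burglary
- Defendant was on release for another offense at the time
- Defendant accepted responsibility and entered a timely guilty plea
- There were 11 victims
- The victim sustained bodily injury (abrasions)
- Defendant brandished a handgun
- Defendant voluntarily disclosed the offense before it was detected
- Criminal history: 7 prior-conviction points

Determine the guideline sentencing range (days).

Base offense level for burglary: 5.
S1 applies: 5 + 1 = 6.
S2 does not apply.
S3 applies: 6 − 1 = 5.
S5 applies (level before this adjustment is 5 ≥ 4, so +3): 5 + 3 = 8.
S6 applies: 8 − 4 = 4.
S7 applies: 4 + 5 = 9.
S8 applies (level before this adjustment is 9 < 16, so +1): 9 + 1 = 10.
Final offense level: 10.
Criminal history: 7 prior points → Category III (7-9).
Level 10 falls in the 9-21 band.
Grid: Level 9-21 × Category III = 1110-1290 days.

1110-1290 days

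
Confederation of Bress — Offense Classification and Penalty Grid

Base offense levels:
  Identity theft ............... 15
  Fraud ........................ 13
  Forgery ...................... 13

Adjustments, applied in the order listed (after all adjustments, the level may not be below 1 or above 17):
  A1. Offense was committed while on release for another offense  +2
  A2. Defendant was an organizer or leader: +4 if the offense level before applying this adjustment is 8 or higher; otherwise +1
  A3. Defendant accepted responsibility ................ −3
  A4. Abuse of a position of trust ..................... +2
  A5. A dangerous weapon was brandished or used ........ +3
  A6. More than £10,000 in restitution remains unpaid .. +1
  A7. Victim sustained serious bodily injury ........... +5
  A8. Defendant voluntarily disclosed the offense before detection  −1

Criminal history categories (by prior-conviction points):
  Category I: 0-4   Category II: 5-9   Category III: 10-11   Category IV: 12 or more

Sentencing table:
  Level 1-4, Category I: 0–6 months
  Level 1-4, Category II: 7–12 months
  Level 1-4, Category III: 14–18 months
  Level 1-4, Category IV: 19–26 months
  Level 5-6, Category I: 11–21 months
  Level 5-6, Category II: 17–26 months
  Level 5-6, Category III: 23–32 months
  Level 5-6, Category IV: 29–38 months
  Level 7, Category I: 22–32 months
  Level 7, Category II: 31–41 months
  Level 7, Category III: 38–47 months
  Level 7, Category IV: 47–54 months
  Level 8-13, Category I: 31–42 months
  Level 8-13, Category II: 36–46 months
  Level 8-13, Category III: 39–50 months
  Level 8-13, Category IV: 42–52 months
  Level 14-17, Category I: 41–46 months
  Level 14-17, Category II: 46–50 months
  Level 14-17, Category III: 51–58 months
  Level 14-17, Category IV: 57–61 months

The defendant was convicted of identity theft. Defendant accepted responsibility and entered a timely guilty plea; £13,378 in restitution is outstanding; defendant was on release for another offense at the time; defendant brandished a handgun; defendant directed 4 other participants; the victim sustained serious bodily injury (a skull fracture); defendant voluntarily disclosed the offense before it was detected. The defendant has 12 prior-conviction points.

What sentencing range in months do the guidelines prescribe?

Base offense level for identity theft: 15.
A1 applies: 15 + 2 = 17.
A2 applies (level before this adjustment is 17 ≥ 8, so +4): 17 + 4 = 21.
A3 applies: 21 − 3 = 18.
A4 does not apply.
A5 applies: 18 + 3 = 21.
A6 applies: 21 + 1 = 22.
A7 applies: 22 + 5 = 27.
A8 applies: 27 − 1 = 26.
Level 26 exceeds the maximum of 17; capped at 17.
Final offense level: 17.
Criminal history: 12 prior points → Category IV (12+).
Level 17 falls in the 14-17 band.
Grid: Level 14-17 × Category IV = 57-61 months.

57-61 months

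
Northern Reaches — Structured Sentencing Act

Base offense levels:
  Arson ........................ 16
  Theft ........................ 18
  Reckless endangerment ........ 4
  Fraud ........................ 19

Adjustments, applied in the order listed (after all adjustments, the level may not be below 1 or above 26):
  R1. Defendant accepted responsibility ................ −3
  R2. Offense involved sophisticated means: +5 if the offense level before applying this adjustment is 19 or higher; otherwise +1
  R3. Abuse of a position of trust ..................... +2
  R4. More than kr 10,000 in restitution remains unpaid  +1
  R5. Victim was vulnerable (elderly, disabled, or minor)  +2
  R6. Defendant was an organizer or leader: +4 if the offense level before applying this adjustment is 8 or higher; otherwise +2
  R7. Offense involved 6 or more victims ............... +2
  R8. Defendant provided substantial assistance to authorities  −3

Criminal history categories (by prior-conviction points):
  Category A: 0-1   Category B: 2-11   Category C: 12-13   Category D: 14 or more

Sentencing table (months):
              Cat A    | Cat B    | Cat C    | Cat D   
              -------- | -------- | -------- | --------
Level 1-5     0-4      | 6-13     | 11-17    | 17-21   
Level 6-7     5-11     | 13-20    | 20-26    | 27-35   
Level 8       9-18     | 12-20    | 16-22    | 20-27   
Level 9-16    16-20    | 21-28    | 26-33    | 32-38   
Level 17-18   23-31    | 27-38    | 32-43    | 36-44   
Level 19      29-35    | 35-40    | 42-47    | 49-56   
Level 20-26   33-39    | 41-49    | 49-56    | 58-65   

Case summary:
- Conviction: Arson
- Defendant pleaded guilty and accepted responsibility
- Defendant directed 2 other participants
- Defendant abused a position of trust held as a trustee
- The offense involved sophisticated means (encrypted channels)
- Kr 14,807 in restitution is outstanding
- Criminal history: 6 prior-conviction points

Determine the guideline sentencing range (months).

Base offense level for arson: 16.
R1 applies: 16 − 3 = 13.
R2 applies (level before this adjustment is 13 < 19, so +1): 13 + 1 = 14.
R3 applies: 14 + 2 = 16.
R4 applies: 16 + 1 = 17.
R5 does not apply.
R6 applies (level before this adjustment is 17 ≥ 8, so +4): 17 + 4 = 21.
R7 does not apply.
R8 does not apply.
Final offense level: 21.
Criminal history: 6 prior points → Category B (2-11).
Level 21 falls in the 20-26 band.
Grid: Level 20-26 × Category B = 41-49 months.

41-49 months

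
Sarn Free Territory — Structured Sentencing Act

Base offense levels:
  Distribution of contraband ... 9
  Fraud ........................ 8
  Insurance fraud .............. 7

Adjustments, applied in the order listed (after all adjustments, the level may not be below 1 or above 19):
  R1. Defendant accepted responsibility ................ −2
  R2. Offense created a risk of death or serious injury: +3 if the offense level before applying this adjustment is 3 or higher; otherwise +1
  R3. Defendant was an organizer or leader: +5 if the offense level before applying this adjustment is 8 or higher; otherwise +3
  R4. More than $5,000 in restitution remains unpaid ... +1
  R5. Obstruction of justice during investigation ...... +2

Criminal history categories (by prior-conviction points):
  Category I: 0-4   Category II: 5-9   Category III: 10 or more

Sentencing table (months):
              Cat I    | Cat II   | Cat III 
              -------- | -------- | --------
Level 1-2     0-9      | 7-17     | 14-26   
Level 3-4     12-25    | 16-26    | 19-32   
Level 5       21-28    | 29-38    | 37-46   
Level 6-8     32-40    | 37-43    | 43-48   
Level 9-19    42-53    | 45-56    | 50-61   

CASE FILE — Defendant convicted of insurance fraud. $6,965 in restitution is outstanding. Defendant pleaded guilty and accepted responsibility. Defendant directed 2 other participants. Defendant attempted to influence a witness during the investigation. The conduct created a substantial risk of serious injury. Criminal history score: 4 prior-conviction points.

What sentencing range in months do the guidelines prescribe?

42-53 months

Base offense level for insurance fraud: 7.
R1 applies: 7 − 2 = 5.
R2 applies (level before this adjustment is 5 ≥ 3, so +3): 5 + 3 = 8.
R3 applies (level before this adjustment is 8 ≥ 8, so +5): 8 + 5 = 13.
R4 applies: 13 + 1 = 14.
R5 applies: 14 + 2 = 16.
Final offense level: 16.
Criminal history: 4 prior points → Category I (0-4).
Level 16 falls in the 9-19 band.
Grid: Level 9-19 × Category I = 42-53 months.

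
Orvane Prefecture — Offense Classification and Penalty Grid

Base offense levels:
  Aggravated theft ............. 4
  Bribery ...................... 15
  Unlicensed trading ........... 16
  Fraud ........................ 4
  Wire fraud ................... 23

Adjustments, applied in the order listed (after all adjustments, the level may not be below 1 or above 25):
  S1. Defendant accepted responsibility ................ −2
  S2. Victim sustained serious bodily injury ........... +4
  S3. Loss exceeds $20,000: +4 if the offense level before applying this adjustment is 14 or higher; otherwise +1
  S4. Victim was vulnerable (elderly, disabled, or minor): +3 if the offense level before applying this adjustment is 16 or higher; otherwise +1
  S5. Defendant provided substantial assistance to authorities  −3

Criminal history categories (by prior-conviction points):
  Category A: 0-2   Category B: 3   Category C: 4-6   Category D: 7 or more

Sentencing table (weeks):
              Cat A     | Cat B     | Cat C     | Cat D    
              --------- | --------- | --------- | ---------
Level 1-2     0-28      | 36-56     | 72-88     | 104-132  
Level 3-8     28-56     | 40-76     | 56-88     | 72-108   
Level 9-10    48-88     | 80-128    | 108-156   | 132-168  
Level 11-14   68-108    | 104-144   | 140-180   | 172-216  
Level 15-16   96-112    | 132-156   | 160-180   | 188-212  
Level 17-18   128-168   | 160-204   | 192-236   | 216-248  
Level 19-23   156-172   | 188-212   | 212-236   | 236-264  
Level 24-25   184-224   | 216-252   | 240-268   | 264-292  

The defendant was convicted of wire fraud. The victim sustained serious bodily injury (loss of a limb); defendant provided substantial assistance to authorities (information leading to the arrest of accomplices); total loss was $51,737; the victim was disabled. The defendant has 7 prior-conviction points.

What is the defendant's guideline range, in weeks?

Base offense level for wire fraud: 23.
S1 does not apply.
S2 applies: 23 + 4 = 27.
S3 applies (level before this adjustment is 27 ≥ 14, so +4): 27 + 4 = 31.
S4 applies (level before this adjustment is 31 ≥ 16, so +3): 31 + 3 = 34.
S5 applies: 34 − 3 = 31.
Level 31 exceeds the maximum of 25; capped at 25.
Final offense level: 25.
Criminal history: 7 prior points → Category D (7+).
Level 25 falls in the 24-25 band.
Grid: Level 24-25 × Category D = 264-292 weeks.

264-292 weeks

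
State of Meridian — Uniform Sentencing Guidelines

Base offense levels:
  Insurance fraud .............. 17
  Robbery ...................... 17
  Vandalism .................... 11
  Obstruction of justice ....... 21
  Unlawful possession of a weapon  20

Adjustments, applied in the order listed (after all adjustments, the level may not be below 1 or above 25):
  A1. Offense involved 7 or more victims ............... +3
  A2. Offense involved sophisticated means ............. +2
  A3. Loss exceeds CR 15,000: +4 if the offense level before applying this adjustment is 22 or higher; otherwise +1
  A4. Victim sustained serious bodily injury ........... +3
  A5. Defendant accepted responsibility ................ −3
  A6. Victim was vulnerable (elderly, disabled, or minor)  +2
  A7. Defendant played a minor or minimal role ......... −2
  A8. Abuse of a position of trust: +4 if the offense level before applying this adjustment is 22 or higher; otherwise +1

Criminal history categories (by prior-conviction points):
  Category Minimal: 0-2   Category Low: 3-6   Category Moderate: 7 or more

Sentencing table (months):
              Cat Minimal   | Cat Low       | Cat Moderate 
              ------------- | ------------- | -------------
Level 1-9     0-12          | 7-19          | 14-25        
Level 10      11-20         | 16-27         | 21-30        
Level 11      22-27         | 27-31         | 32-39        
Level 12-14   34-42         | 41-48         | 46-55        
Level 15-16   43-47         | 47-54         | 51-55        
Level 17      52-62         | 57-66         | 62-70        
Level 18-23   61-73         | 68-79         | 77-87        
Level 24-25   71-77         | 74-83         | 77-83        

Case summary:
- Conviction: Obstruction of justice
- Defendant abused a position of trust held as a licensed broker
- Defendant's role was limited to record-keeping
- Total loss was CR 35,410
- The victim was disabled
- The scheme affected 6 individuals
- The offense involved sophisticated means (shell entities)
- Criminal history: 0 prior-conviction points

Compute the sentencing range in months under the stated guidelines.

71-77 months

Base offense level for obstruction of justice: 21.
A2 applies: 21 + 2 = 23.
A3 applies (level before this adjustment is 23 ≥ 22, so +4): 23 + 4 = 27.
A4 does not apply.
A5 does not apply.
A6 applies: 27 + 2 = 29.
A7 applies: 29 − 2 = 27.
A8 applies (level before this adjustment is 27 ≥ 22, so +4): 27 + 4 = 31.
Level 31 exceeds the maximum of 25; capped at 25.
Final offense level: 25.
Criminal history: 0 prior points → Category Minimal (0-2).
Level 25 falls in the 24-25 band.
Grid: Level 24-25 × Category Minimal = 71-77 months.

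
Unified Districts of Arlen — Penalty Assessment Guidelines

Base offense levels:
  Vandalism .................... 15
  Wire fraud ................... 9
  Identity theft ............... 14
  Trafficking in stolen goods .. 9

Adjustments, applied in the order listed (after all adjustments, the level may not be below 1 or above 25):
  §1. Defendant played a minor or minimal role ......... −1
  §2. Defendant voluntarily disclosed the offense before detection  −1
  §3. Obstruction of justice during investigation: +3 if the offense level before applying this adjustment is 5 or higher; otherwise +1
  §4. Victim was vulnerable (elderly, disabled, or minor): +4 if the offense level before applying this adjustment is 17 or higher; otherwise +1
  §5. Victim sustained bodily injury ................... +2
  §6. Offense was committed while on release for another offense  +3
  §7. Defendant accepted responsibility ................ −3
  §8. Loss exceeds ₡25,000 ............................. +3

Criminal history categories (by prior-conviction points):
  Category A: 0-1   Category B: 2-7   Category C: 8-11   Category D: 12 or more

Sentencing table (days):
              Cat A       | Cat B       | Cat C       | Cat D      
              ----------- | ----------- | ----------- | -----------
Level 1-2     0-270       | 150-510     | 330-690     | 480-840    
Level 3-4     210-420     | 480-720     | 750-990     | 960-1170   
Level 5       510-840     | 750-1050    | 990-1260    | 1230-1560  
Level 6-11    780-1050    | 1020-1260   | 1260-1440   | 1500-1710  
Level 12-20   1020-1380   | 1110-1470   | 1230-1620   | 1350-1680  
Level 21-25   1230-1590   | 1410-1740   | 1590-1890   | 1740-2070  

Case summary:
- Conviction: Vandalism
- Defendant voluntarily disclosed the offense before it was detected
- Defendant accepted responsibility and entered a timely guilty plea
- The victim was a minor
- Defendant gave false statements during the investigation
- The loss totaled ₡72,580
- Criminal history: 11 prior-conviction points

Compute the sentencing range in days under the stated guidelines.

Base offense level for vandalism: 15.
§2 applies: 15 − 1 = 14.
§3 applies (level before this adjustment is 14 ≥ 5, so +3): 14 + 3 = 17.
§4 applies (level before this adjustment is 17 ≥ 17, so +4): 17 + 4 = 21.
§6 does not apply.
§7 applies: 21 − 3 = 18.
§8 applies: 18 + 3 = 21.
Final offense level: 21.
Criminal history: 11 prior points → Category C (8-11).
Level 21 falls in the 21-25 band.
Grid: Level 21-25 × Category C = 1590-1890 days.

1590-1890 days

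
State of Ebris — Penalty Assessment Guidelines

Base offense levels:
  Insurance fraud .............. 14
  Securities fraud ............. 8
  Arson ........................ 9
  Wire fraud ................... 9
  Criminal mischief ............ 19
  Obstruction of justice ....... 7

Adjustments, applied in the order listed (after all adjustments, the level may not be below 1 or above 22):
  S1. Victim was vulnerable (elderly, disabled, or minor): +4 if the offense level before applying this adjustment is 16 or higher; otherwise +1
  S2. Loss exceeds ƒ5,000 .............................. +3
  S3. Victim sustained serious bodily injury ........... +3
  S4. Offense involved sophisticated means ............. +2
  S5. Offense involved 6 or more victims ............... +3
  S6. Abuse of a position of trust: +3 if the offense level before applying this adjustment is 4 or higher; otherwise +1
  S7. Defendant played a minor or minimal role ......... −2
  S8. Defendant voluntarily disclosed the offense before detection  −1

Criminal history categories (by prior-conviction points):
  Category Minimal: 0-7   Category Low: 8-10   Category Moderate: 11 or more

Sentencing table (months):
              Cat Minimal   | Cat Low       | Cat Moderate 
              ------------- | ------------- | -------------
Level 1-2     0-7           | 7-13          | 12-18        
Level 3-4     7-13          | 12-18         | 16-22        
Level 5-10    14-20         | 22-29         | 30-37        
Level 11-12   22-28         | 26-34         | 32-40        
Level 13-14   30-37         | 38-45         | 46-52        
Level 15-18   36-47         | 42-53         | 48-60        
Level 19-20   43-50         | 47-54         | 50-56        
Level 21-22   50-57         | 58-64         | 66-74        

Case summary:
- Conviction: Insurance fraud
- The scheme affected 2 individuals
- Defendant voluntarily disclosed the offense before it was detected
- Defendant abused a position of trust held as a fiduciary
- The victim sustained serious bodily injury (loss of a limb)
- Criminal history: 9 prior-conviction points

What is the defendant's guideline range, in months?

Base offense level for insurance fraud: 14.
S2 does not apply.
S3 applies: 14 + 3 = 17.
S5 does not apply.
S6 applies (level before this adjustment is 17 ≥ 4, so +3): 17 + 3 = 20.
S7 does not apply.
S8 applies: 20 − 1 = 19.
Final offense level: 19.
Criminal history: 9 prior points → Category Low (8-10).
Level 19 falls in the 19-20 band.
Grid: Level 19-20 × Category Low = 47-54 months.

47-54 months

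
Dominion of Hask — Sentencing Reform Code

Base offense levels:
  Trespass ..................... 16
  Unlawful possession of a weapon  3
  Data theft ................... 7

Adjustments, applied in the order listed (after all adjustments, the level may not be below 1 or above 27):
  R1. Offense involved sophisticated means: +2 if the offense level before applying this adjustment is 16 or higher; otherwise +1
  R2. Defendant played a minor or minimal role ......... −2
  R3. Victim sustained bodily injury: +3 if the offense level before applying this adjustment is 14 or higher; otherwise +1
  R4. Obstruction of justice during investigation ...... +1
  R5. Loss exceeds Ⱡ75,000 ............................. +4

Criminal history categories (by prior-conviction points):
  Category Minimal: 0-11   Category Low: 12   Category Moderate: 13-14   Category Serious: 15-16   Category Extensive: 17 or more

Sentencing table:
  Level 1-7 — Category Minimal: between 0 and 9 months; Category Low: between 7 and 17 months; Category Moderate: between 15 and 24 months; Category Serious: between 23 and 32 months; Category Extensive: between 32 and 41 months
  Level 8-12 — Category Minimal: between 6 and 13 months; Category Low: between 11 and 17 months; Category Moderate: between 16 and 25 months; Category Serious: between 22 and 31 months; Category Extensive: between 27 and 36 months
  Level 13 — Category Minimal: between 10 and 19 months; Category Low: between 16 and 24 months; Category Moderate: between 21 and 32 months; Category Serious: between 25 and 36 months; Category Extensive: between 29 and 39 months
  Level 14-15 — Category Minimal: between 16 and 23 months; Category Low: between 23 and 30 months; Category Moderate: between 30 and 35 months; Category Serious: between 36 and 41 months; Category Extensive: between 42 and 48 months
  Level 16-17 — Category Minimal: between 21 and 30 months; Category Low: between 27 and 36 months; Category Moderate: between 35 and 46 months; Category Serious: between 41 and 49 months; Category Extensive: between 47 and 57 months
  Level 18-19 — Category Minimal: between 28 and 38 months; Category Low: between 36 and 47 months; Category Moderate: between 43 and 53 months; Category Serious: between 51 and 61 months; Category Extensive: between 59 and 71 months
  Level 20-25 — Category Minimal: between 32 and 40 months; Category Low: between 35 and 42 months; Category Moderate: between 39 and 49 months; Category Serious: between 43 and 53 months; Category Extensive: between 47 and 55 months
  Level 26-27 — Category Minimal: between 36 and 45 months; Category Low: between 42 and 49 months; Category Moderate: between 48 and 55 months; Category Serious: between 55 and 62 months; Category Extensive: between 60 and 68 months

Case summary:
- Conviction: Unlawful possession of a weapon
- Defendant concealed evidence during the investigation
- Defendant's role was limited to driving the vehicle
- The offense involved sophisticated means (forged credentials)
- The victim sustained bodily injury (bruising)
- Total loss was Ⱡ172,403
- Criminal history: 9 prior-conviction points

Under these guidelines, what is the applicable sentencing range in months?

Base offense level for unlawful possession of a weapon: 3.
R1 applies (level before this adjustment is 3 < 16, so +1): 3 + 1 = 4.
R2 applies: 4 − 2 = 2.
R3 applies (level before this adjustment is 2 < 14, so +1): 2 + 1 = 3.
R4 applies: 3 + 1 = 4.
R5 applies: 4 + 4 = 8.
Final offense level: 8.
Criminal history: 9 prior points → Category Minimal (0-11).
Level 8 falls in the 8-12 band.
Grid: Level 8-12 × Category Minimal = 6-13 months.

6-13 months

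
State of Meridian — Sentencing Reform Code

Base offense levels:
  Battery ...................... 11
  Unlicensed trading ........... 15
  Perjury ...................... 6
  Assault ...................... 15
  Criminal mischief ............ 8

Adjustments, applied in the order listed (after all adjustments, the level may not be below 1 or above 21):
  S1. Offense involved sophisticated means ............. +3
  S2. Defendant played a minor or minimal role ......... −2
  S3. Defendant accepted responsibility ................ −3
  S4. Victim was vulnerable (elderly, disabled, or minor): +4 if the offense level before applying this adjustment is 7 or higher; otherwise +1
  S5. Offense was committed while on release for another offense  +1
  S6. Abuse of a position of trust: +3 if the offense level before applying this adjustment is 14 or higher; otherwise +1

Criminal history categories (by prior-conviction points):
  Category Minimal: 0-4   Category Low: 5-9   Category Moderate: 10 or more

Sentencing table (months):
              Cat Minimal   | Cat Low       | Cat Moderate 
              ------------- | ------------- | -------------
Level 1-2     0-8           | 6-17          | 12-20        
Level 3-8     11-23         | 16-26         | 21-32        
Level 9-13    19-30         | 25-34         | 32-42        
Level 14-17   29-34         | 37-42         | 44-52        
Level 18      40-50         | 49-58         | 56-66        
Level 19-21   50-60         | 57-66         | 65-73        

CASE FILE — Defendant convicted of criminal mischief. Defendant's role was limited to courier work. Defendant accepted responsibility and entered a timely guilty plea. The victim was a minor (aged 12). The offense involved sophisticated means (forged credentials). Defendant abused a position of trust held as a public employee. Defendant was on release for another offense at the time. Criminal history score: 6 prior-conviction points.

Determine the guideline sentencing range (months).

Base offense level for criminal mischief: 8.
S1 applies: 8 + 3 = 11.
S2 applies: 11 − 2 = 9.
S3 applies: 9 − 3 = 6.
S4 applies (level before this adjustment is 6 < 7, so +1): 6 + 1 = 7.
S5 applies: 7 + 1 = 8.
S6 applies (level before this adjustment is 8 < 14, so +1): 8 + 1 = 9.
Final offense level: 9.
Criminal history: 6 prior points → Category Low (5-9).
Level 9 falls in the 9-13 band.
Grid: Level 9-13 × Category Low = 25-34 months.

25-34 months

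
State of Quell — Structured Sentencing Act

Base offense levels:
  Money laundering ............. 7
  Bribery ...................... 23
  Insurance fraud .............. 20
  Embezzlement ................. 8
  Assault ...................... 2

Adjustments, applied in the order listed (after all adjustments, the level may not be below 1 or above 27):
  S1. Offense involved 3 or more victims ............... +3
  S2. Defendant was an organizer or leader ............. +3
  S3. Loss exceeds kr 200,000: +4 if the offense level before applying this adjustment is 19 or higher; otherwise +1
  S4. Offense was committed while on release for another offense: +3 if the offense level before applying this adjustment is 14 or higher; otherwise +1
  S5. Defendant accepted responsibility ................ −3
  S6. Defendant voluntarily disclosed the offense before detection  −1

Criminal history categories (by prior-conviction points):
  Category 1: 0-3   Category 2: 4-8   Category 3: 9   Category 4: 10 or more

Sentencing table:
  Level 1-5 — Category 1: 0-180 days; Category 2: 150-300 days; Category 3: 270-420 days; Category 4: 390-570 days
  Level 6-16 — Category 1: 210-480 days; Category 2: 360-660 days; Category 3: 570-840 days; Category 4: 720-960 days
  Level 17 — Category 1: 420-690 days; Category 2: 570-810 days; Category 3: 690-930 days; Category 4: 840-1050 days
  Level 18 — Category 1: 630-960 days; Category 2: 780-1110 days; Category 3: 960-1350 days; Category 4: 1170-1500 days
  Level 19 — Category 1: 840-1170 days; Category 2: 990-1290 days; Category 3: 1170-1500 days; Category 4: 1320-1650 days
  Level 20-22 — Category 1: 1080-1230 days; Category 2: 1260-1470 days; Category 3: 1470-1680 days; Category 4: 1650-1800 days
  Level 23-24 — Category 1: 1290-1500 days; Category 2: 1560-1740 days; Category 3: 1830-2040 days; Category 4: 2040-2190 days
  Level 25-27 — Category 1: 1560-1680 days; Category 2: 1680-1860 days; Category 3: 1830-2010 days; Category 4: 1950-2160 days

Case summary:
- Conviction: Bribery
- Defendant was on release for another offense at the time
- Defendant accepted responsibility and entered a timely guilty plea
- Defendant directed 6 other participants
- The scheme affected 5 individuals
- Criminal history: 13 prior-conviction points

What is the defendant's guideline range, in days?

Base offense level for bribery: 23.
S1 applies: 23 + 3 = 26.
S2 applies: 26 + 3 = 29.
S4 applies (level before this adjustment is 29 ≥ 14, so +3): 29 + 3 = 32.
S5 applies: 32 − 3 = 29.
S6 does not apply.
Level 29 exceeds the maximum of 27; capped at 27.
Final offense level: 27.
Criminal history: 13 prior points → Category 4 (10+).
Level 27 falls in the 25-27 band.
Grid: Level 25-27 × Category 4 = 1950-2160 days.

1950-2160 days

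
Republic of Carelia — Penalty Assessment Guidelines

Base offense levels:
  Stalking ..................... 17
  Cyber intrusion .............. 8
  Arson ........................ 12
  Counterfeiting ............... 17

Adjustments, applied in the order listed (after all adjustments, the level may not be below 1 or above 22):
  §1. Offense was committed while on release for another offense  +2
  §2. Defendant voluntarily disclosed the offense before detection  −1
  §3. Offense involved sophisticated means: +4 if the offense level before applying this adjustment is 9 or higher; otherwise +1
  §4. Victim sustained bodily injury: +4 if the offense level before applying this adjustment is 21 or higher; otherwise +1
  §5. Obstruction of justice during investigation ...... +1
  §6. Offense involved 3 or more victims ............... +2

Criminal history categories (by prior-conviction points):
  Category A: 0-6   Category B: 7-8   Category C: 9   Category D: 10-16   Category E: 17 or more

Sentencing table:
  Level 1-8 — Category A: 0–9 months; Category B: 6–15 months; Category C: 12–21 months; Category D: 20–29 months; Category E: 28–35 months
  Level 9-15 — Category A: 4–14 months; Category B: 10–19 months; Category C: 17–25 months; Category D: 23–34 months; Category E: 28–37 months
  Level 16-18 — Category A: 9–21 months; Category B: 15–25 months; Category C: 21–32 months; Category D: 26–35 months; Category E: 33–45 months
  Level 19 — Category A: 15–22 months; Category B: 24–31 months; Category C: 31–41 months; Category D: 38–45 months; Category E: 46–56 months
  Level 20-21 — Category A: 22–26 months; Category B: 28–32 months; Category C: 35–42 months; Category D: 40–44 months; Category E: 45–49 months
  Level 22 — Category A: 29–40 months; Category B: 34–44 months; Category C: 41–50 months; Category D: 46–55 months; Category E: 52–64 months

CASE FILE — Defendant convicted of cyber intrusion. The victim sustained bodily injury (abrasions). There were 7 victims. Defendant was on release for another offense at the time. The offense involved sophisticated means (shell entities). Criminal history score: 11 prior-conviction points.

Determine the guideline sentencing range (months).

26-35 months

Base offense level for cyber intrusion: 8.
§1 applies: 8 + 2 = 10.
§2 does not apply.
§3 applies (level before this adjustment is 10 ≥ 9, so +4): 10 + 4 = 14.
§4 applies (level before this adjustment is 14 < 21, so +1): 14 + 1 = 15.
§5 does not apply.
§6 applies: 15 + 2 = 17.
Final offense level: 17.
Criminal history: 11 prior points → Category D (10-16).
Level 17 falls in the 16-18 band.
Grid: Level 16-18 × Category D = 26-35 months.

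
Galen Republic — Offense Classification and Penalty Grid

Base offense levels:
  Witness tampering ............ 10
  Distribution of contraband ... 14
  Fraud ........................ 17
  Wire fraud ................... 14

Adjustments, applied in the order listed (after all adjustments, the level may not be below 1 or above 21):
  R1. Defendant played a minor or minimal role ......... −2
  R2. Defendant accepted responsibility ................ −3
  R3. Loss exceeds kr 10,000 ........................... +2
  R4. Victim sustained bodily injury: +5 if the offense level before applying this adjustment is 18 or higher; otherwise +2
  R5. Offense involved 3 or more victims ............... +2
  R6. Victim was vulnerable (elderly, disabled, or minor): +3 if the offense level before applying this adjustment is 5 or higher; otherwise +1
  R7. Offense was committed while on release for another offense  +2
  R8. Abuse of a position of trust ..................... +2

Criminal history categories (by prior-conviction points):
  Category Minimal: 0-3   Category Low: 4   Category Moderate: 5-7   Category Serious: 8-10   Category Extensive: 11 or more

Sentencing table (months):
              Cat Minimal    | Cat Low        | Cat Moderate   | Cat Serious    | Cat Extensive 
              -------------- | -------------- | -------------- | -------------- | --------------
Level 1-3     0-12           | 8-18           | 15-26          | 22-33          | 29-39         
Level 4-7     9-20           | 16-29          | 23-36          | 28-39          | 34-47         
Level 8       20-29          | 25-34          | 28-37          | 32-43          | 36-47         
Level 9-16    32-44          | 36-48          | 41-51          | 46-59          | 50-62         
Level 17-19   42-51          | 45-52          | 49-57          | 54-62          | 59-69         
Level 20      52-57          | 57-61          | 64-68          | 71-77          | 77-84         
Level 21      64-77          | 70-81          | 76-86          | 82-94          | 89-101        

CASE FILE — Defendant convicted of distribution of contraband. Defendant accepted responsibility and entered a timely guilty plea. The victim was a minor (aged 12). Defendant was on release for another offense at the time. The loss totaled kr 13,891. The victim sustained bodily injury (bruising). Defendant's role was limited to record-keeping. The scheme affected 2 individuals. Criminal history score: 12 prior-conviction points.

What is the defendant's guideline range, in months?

Base offense level for distribution of contraband: 14.
R1 applies: 14 − 2 = 12.
R2 applies: 12 − 3 = 9.
R3 applies: 9 + 2 = 11.
R4 applies (level before this adjustment is 11 < 18, so +2): 11 + 2 = 13.
R5 does not apply.
R6 applies (level before this adjustment is 13 ≥ 5, so +3): 13 + 3 = 16.
R7 applies: 16 + 2 = 18.
Final offense level: 18.
Criminal history: 12 prior points → Category Extensive (11+).
Level 18 falls in the 17-19 band.
Grid: Level 17-19 × Category Extensive = 59-69 months.

59-69 months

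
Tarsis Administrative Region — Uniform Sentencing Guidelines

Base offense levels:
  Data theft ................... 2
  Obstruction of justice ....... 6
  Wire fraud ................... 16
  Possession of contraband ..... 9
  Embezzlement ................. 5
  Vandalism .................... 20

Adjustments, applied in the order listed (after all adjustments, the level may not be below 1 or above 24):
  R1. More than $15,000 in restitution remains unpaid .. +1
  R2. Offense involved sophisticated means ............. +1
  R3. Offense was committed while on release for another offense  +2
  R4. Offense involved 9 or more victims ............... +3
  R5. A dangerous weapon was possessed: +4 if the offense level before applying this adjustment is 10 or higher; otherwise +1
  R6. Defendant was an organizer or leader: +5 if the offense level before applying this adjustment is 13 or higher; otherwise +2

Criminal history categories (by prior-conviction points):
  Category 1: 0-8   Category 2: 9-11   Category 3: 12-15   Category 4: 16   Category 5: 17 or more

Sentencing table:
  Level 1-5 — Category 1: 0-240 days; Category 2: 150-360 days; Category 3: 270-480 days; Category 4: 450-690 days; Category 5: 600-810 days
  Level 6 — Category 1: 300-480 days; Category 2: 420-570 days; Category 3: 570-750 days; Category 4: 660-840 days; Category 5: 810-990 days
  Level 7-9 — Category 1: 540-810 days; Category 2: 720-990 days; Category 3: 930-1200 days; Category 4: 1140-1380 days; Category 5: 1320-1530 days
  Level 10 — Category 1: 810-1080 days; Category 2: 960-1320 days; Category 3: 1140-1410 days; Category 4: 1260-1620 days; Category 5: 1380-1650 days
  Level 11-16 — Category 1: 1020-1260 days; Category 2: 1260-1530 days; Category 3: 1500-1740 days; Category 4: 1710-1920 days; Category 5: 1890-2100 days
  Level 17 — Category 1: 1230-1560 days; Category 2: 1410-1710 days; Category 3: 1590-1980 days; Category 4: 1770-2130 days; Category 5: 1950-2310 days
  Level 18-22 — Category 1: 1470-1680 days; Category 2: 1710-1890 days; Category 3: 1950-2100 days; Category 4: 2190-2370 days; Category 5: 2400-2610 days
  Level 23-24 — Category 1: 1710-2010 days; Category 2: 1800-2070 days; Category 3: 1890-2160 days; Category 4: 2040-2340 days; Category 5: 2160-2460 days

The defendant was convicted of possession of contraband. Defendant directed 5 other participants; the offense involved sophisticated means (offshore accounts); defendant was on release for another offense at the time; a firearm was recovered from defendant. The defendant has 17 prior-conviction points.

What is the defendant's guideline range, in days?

2400-2610 days

Base offense level for possession of contraband: 9.
R1 does not apply.
R2 applies: 9 + 1 = 10.
R3 applies: 10 + 2 = 12.
R4 does not apply.
R5 applies (level before this adjustment is 12 ≥ 10, so +4): 12 + 4 = 16.
R6 applies (level before this adjustment is 16 ≥ 13, so +5): 16 + 5 = 21.
Final offense level: 21.
Criminal history: 17 prior points → Category 5 (17+).
Level 21 falls in the 18-22 band.
Grid: Level 18-22 × Category 5 = 2400-2610 days.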